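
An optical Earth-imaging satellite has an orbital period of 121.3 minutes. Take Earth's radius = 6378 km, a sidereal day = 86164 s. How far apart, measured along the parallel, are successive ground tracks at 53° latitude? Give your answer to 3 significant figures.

2040 km

T = 121.3 min = 7278.0 s.
Node shift per orbit = (7278.0/86164) × 360° = 30.41°.
Equatorial spacing = 30.41 × 111.3 km/° = 3385 km.
At 53° latitude, spacing = 3385 × cos(53°) = 2037 km.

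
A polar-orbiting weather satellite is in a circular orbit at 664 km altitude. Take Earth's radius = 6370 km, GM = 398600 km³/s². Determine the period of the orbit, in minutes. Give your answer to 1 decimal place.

97.9 min

Semi-major axis a = 6370 + 664 = 7034 km. Period T = 2π√(a³/μ) = 2π√(7034³/398600) = 5871.0 s = 97.85 min.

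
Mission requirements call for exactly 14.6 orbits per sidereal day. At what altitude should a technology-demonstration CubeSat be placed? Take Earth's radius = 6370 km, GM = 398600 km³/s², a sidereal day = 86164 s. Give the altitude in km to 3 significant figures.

688 km

Required period T = 86164 / 14.6 = 5901.6 s.
From T = 2π√(a³/μ): a = (μ T²/4π²)^(1/3) = (398600 × 5901.6² / 4π²)^(1/3) = 7058 km.
Altitude h = a − R = 7058 − 6370 = 688 km.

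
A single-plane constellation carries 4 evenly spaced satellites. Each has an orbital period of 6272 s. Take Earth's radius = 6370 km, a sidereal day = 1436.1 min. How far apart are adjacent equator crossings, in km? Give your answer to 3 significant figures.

Single-satellite node shift = (6272.0/86166) × 360° = 26.20°.
With 4 satellites evenly phased, successive equator crossings are 26.20/4 = 6.551° apart.
That is 6.551 × 111.2 = 728 km at the equator.

728 km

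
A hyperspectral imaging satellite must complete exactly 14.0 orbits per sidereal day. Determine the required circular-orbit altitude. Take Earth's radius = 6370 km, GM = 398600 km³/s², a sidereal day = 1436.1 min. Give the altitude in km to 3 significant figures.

889 km

Required period T = 86166 / 14.0 = 6154.7 s.
From T = 2π√(a³/μ): a = (μ T²/4π²)^(1/3) = (398600 × 6154.7² / 4π²)^(1/3) = 7259 km.
Altitude h = a − R = 7259 − 6370 = 889 km.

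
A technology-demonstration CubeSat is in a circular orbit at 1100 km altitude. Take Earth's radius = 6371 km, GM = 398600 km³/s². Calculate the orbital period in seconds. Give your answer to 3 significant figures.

6430 seconds

Semi-major axis a = 6371 + 1100 = 7471 km. Period T = 2π√(a³/μ) = 2π√(7471³/398600) = 6426.6 s = 107.11 min.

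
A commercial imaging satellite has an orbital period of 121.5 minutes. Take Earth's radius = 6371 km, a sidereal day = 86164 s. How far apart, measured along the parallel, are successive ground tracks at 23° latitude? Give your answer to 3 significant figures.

3120 km

T = 121.5 min = 7290.0 s.
Node shift per orbit = (7290.0/86164) × 360° = 30.46°.
Equatorial spacing = 30.46 × 111.2 km/° = 3387 km.
At 23° latitude, spacing = 3387 × cos(23°) = 3118 km.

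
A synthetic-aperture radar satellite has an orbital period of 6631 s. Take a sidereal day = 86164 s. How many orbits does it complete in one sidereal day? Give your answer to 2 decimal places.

12.99

Orbits per sidereal day = 86164 / 6631.0 = 12.994.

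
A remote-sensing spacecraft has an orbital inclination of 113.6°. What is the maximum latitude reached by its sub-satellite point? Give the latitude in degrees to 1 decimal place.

66.4°

Retrograde orbit: the ground track reaches ±(180° − i) = ±(180 − 113.6) = ±66.4°.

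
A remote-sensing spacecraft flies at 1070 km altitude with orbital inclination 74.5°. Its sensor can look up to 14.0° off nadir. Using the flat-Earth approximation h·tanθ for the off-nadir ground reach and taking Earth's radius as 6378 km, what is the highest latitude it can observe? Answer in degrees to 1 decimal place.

For a prograde orbit the ground track reaches latitude ±i = ±74.5°.
Sensor half-swath on the ground ≈ 1070·tan(14.0°) = 267 km = 2.40° of latitude.
Maximum observable latitude ≈ 74.5 + 2.40 = 76.9°.

76.9°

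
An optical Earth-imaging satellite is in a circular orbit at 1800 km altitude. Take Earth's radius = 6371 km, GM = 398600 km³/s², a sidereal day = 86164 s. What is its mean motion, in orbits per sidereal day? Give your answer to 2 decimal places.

11.72

Semi-major axis a = 6371 + 1800 = 8171 km. Period T = 2π√(a³/μ) = 2π√(8171³/398600) = 7350.6 s = 122.51 min.
Orbits per sidereal day = 86164 / 7350.6 = 11.722.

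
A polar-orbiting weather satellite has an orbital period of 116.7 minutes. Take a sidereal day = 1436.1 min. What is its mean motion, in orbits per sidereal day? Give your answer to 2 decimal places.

12.31

T = 116.7 min = 7002.0 s.
Orbits per sidereal day = 86166 / 7002.0 = 12.306.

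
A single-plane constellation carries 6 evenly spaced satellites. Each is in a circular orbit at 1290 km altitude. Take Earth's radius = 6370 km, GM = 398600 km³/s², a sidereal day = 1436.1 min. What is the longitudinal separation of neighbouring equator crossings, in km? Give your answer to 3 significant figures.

517 km

Semi-major axis a = 6370 + 1290 = 7660 km. Period T = 2π√(a³/μ) = 2π√(7660³/398600) = 6672.0 s = 111.20 min.
Single-satellite node shift = (6672.0/86166) × 360° = 27.88°.
With 6 satellites evenly phased, successive equator crossings are 27.88/6 = 4.646° apart.
That is 4.646 × 111.2 = 517 km at the equator.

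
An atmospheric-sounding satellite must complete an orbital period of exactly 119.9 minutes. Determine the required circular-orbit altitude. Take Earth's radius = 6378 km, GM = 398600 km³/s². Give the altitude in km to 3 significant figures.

T = 119.9 min = 7194.0 s.
From T = 2π√(a³/μ): a = (μ T²/4π²)^(1/3) = (398600 × 7194.0² / 4π²)^(1/3) = 8055 km.
Altitude h = a − R = 8055 − 6378 = 1677 km.

1680 km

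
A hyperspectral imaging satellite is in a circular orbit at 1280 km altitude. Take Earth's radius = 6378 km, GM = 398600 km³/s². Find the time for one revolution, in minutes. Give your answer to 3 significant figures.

Semi-major axis a = 6378 + 1280 = 7658 km. Period T = 2π√(a³/μ) = 2π√(7658³/398600) = 6669.4 s = 111.16 min.

111 min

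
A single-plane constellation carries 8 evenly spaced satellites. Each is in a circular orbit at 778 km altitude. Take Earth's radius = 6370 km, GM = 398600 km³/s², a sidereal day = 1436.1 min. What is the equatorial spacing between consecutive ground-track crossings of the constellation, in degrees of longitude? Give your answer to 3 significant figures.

3.14°

Semi-major axis a = 6370 + 778 = 7148 km. Period T = 2π√(a³/μ) = 2π√(7148³/398600) = 6014.3 s = 100.24 min.
Single-satellite node shift = (6014.3/86166) × 360° = 25.13°.
With 8 satellites evenly phased, successive equator crossings are 25.13/8 = 3.141° apart.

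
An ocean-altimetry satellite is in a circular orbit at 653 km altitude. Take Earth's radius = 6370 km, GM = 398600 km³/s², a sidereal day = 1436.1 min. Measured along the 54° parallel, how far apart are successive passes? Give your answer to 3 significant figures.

1600 km

Semi-major axis a = 6370 + 653 = 7023 km. Period T = 2π√(a³/μ) = 2π√(7023³/398600) = 5857.3 s = 97.62 min.
Node shift per orbit = (5857.3/86166) × 360° = 24.47°.
Equatorial spacing = 24.47 × 111.2 km/° = 2721 km.
At 54° latitude, spacing = 2721 × cos(54°) = 1599 km.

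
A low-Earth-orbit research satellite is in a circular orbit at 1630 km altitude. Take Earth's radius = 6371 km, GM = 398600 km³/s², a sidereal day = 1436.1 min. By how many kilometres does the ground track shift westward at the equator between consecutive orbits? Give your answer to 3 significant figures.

3310 km

Semi-major axis a = 6371 + 1630 = 8001 km. Period T = 2π√(a³/μ) = 2π√(8001³/398600) = 7122.4 s = 118.71 min.
During one orbit Earth rotates (7122.4 / 86166) × 360° = 29.76°.
At the equator that is 29.76° × (2π·6371/360) km/° = 29.76 × 111.2 = 3309 km.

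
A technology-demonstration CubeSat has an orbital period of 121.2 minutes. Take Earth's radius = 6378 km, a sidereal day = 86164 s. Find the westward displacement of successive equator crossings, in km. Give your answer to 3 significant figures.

3380 km

T = 121.2 min = 7272.0 s.
During one orbit Earth rotates (7272.0 / 86164) × 360° = 30.38°.
At the equator that is 30.38° × (2π·6378/360) km/° = 30.38 × 111.3 = 3382 km.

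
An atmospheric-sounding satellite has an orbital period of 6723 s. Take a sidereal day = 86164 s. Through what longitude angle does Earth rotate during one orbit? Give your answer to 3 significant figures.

28.1°

During one orbit Earth rotates (6723.0 / 86164) × 360° = 28.09°.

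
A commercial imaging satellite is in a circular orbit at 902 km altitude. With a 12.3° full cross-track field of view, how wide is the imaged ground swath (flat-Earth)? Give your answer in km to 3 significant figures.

194 km

Half-angle = 12.3°/2 = 6.15°.
Swath width ≈ 2h·tan(θ/2) = 2 × 902 × tan(6.15°) = 194.4 km.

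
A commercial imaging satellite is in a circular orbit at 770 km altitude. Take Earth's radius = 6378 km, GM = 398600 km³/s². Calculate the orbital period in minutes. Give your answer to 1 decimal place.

100.2 min

Semi-major axis a = 6378 + 770 = 7148 km. Period T = 2π√(a³/μ) = 2π√(7148³/398600) = 6014.3 s = 100.24 min.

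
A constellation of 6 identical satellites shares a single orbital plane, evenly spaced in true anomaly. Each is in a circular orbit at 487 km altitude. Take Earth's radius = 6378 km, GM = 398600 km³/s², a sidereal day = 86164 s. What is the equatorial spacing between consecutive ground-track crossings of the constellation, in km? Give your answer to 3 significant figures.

Semi-major axis a = 6378 + 487 = 6865 km. Period T = 2π√(a³/μ) = 2π√(6865³/398600) = 5660.7 s = 94.35 min.
Single-satellite node shift = (5660.7/86164) × 360° = 23.65°.
With 6 satellites evenly phased, successive equator crossings are 23.65/6 = 3.942° apart.
That is 3.942 × 111.3 = 439 km at the equator.

439 km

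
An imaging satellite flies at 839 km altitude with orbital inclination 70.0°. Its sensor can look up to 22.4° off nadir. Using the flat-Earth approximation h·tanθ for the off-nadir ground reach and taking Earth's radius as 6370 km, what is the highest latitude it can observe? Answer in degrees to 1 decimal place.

73.1°

For a prograde orbit the ground track reaches latitude ±i = ±70.0°.
Sensor half-swath on the ground ≈ 839·tan(22.4°) = 346 km = 3.11° of latitude.
Maximum observable latitude ≈ 70.0 + 3.11 = 73.1°.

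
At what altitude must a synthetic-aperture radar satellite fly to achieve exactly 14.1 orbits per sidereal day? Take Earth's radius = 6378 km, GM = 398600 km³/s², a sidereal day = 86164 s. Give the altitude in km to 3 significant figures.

Required period T = 86164 / 14.1 = 6110.9 s.
From T = 2π√(a³/μ): a = (μ T²/4π²)^(1/3) = (398600 × 6110.9² / 4π²)^(1/3) = 7224 km.
Altitude h = a − R = 7224 − 6378 = 846 km.

846 km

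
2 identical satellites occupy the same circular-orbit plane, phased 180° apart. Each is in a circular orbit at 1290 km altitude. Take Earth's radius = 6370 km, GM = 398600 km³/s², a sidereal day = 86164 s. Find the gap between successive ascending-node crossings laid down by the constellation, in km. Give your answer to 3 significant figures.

1550 km

Semi-major axis a = 6370 + 1290 = 7660 km. Period T = 2π√(a³/μ) = 2π√(7660³/398600) = 6672.0 s = 111.20 min.
Single-satellite node shift = (6672.0/86164) × 360° = 27.88°.
With 2 satellites evenly phased, successive equator crossings are 27.88/2 = 13.938° apart.
That is 13.938 × 111.2 = 1550 km at the equator.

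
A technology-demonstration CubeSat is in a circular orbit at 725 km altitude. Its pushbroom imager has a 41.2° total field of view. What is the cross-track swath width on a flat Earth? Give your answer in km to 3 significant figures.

545 km

Half-angle = 41.2°/2 = 20.6°.
Swath width ≈ 2h·tan(θ/2) = 2 × 725 × tan(20.6°) = 545.0 km.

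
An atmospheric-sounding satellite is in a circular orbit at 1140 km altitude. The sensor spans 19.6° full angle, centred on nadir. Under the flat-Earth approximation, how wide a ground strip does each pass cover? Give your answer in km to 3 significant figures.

Half-angle = 19.6°/2 = 9.8°.
Swath width ≈ 2h·tan(θ/2) = 2 × 1140 × tan(9.8°) = 393.8 km.

394 km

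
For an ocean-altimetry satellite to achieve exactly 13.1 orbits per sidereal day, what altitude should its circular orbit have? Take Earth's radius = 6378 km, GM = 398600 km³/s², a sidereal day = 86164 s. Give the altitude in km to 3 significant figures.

1210 km

Required period T = 86164 / 13.1 = 6577.4 s.
From T = 2π√(a³/μ): a = (μ T²/4π²)^(1/3) = (398600 × 6577.4² / 4π²)^(1/3) = 7587 km.
Altitude h = a − R = 7587 − 6378 = 1209 km.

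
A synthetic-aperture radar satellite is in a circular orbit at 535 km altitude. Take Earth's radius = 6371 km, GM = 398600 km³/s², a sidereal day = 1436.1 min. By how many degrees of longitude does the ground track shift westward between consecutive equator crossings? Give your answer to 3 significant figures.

Semi-major axis a = 6371 + 535 = 6906 km. Period T = 2π√(a³/μ) = 2π√(6906³/398600) = 5711.5 s = 95.19 min.
During one orbit Earth rotates (5711.5 / 86166) × 360° = 23.86°.

23.9°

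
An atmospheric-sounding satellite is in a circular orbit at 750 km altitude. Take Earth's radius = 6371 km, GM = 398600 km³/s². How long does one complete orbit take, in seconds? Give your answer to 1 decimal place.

5980.3 seconds

Semi-major axis a = 6371 + 750 = 7121 km. Period T = 2π√(a³/μ) = 2π√(7121³/398600) = 5980.3 s = 99.67 min.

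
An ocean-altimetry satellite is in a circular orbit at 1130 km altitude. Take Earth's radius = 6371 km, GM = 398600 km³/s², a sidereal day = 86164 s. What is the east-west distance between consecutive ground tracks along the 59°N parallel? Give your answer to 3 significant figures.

Semi-major axis a = 6371 + 1130 = 7501 km. Period T = 2π√(a³/μ) = 2π√(7501³/398600) = 6465.3 s = 107.76 min.
Node shift per orbit = (6465.3/86164) × 360° = 27.01°.
Equatorial spacing = 27.01 × 111.2 km/° = 3004 km.
At 59° latitude, spacing = 3004 × cos(59°) = 1547 km.

1550 km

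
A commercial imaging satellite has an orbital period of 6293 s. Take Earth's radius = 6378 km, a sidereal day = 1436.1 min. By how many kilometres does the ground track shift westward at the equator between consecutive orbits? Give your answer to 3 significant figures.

2930 km

During one orbit Earth rotates (6293.0 / 86166) × 360° = 26.29°.
At the equator that is 26.29° × (2π·6378/360) km/° = 26.29 × 111.3 = 2927 km.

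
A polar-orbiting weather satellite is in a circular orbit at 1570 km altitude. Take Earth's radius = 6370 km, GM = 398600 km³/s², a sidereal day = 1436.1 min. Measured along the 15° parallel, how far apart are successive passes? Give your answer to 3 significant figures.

3160 km

Semi-major axis a = 6370 + 1570 = 7940 km. Period T = 2π√(a³/μ) = 2π√(7940³/398600) = 7041.1 s = 117.35 min.
Node shift per orbit = (7041.1/86166) × 360° = 29.42°.
Equatorial spacing = 29.42 × 111.2 km/° = 3271 km.
At 15° latitude, spacing = 3271 × cos(15°) = 3159 km.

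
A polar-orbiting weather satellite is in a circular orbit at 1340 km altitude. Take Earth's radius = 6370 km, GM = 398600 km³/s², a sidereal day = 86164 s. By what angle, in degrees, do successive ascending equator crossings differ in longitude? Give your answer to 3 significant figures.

Semi-major axis a = 6370 + 1340 = 7710 km. Period T = 2π√(a³/μ) = 2π√(7710³/398600) = 6737.4 s = 112.29 min.
During one orbit Earth rotates (6737.4 / 86164) × 360° = 28.15°.

28.1°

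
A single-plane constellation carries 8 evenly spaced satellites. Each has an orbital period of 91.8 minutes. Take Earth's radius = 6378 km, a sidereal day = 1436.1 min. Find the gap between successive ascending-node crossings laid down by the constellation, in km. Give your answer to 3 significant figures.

T = 91.8 min = 5508.0 s.
Single-satellite node shift = (5508.0/86166) × 360° = 23.01°.
With 8 satellites evenly phased, successive equator crossings are 23.01/8 = 2.877° apart.
That is 2.877 × 111.3 = 320 km at the equator.

320 km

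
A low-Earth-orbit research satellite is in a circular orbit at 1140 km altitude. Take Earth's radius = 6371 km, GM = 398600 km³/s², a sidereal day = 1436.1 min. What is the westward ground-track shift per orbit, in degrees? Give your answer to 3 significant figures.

Semi-major axis a = 6371 + 1140 = 7511 km. Period T = 2π√(a³/μ) = 2π√(7511³/398600) = 6478.3 s = 107.97 min.
During one orbit Earth rotates (6478.3 / 86166) × 360° = 27.07°.

27.1°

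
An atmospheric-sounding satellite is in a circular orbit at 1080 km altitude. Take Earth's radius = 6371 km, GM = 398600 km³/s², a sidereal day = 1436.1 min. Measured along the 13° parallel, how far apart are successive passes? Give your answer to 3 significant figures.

2900 km

Semi-major axis a = 6371 + 1080 = 7451 km. Period T = 2π√(a³/μ) = 2π√(7451³/398600) = 6400.8 s = 106.68 min.
Node shift per orbit = (6400.8/86166) × 360° = 26.74°.
Equatorial spacing = 26.74 × 111.2 km/° = 2974 km.
At 13° latitude, spacing = 2974 × cos(13°) = 2897 km.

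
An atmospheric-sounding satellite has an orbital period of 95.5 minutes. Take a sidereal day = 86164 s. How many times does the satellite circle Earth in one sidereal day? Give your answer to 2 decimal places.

T = 95.5 min = 5730.0 s.
Orbits per sidereal day = 86164 / 5730.0 = 15.037.

15.04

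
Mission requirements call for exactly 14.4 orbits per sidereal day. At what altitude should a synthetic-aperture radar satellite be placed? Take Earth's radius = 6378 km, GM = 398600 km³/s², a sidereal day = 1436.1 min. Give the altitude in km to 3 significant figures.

Required period T = 86166 / 14.4 = 5983.8 s.
From T = 2π√(a³/μ): a = (μ T²/4π²)^(1/3) = (398600 × 5983.8² / 4π²)^(1/3) = 7124 km.
Altitude h = a − R = 7124 − 6378 = 746 km.

746 km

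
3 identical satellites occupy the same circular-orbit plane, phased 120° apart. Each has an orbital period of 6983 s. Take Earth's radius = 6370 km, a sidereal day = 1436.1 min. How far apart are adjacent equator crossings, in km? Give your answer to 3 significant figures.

1080 km

Single-satellite node shift = (6983.0/86166) × 360° = 29.17°.
With 3 satellites evenly phased, successive equator crossings are 29.17/3 = 9.725° apart.
That is 9.725 × 111.2 = 1081 km at the equator.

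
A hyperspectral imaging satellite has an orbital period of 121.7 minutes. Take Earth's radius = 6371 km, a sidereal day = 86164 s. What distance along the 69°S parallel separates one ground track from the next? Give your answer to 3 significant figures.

T = 121.7 min = 7302.0 s.
Node shift per orbit = (7302.0/86164) × 360° = 30.51°.
Equatorial spacing = 30.51 × 111.2 km/° = 3392 km.
At 69° latitude, spacing = 3392 × cos(69°) = 1216 km.

1220 km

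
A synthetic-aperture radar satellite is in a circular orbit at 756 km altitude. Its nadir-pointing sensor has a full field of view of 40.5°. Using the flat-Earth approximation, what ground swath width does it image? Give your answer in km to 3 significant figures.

Half-angle = 40.5°/2 = 20.25°.
Swath width ≈ 2h·tan(θ/2) = 2 × 756 × tan(20.25°) = 557.8 km.

558 km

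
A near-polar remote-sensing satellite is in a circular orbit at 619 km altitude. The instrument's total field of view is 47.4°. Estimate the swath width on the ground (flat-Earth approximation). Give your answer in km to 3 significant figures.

Half-angle = 47.4°/2 = 23.7°.
Swath width ≈ 2h·tan(θ/2) = 2 × 619 × tan(23.7°) = 543.4 km.

543 km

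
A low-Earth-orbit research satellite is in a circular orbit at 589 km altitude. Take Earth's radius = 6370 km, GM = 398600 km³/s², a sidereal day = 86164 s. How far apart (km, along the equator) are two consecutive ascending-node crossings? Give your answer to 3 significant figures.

Semi-major axis a = 6370 + 589 = 6959 km. Period T = 2π√(a³/μ) = 2π√(6959³/398600) = 5777.4 s = 96.29 min.
During one orbit Earth rotates (5777.4 / 86164) × 360° = 24.14°.
At the equator that is 24.14° × (2π·6370/360) km/° = 24.14 × 111.2 = 2684 km.

2680 km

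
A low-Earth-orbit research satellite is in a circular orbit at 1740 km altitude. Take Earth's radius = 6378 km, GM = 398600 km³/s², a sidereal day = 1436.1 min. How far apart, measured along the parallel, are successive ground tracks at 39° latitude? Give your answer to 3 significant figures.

Semi-major axis a = 6378 + 1740 = 8118 km. Period T = 2π√(a³/μ) = 2π√(8118³/398600) = 7279.2 s = 121.32 min.
Node shift per orbit = (7279.2/86166) × 360° = 30.41°.
Equatorial spacing = 30.41 × 111.3 km/° = 3385 km.
At 39° latitude, spacing = 3385 × cos(39°) = 2631 km.

2630 km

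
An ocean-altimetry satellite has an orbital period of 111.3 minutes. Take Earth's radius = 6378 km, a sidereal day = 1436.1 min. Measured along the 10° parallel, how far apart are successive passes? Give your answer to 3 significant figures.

T = 111.3 min = 6678.0 s.
Node shift per orbit = (6678.0/86166) × 360° = 27.90°.
Equatorial spacing = 27.90 × 111.3 km/° = 3106 km.
At 10° latitude, spacing = 3106 × cos(10°) = 3059 km.

3060 km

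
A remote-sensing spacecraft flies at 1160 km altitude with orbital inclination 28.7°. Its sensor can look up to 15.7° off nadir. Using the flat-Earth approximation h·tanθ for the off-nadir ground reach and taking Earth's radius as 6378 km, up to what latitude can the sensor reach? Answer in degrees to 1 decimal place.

31.6°

For a prograde orbit the ground track reaches latitude ±i = ±28.7°.
Sensor half-swath on the ground ≈ 1160·tan(15.7°) = 326 km = 2.93° of latitude.
Maximum observable latitude ≈ 28.7 + 2.93 = 31.6°.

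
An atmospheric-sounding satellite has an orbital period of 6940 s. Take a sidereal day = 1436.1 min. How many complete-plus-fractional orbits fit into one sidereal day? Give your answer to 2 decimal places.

Orbits per sidereal day = 86166 / 6940.0 = 12.416.

12.42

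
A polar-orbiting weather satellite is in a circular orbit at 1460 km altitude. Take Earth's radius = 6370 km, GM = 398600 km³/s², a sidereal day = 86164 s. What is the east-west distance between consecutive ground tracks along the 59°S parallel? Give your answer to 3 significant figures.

Semi-major axis a = 6370 + 1460 = 7830 km. Period T = 2π√(a³/μ) = 2π√(7830³/398600) = 6895.3 s = 114.92 min.
Node shift per orbit = (6895.3/86164) × 360° = 28.81°.
Equatorial spacing = 28.81 × 111.2 km/° = 3203 km.
At 59° latitude, spacing = 3203 × cos(59°) = 1650 km.

1650 km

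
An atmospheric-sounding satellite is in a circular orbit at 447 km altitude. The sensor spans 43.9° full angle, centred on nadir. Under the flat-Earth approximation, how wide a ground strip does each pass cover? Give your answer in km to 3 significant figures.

Half-angle = 43.9°/2 = 21.95°.
Swath width ≈ 2h·tan(θ/2) = 2 × 447 × tan(21.95°) = 360.3 km.

360 km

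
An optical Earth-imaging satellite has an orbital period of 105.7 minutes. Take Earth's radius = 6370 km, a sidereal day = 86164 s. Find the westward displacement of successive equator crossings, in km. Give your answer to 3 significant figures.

T = 105.7 min = 6342.0 s.
During one orbit Earth rotates (6342.0 / 86164) × 360° = 26.50°.
At the equator that is 26.50° × (2π·6370/360) km/° = 26.50 × 111.2 = 2946 km.

2950 km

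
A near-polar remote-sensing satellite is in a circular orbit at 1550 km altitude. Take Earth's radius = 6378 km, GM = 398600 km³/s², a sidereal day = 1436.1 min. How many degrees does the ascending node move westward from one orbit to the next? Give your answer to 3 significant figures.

Semi-major axis a = 6378 + 1550 = 7928 km. Period T = 2π√(a³/μ) = 2π√(7928³/398600) = 7025.2 s = 117.09 min.
During one orbit Earth rotates (7025.2 / 86166) × 360° = 29.35°.

29.4°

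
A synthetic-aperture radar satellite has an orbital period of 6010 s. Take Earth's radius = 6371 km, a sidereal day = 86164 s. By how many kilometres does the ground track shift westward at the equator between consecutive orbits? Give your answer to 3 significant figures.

During one orbit Earth rotates (6010.0 / 86164) × 360° = 25.11°.
At the equator that is 25.11° × (2π·6371/360) km/° = 25.11 × 111.2 = 2792 km.

2790 km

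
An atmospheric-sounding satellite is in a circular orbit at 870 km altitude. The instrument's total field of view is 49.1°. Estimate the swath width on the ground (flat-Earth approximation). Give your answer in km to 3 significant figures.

795 km

Half-angle = 49.1°/2 = 24.55°.
Swath width ≈ 2h·tan(θ/2) = 2 × 870 × tan(24.55°) = 794.8 km.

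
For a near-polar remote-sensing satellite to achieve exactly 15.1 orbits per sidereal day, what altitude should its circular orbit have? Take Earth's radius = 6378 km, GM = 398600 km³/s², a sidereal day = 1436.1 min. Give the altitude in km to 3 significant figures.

524 km

Required period T = 86166 / 15.1 = 5706.4 s.
From T = 2π√(a³/μ): a = (μ T²/4π²)^(1/3) = (398600 × 5706.4² / 4π²)^(1/3) = 6902 km.
Altitude h = a − R = 6902 − 6378 = 524 km.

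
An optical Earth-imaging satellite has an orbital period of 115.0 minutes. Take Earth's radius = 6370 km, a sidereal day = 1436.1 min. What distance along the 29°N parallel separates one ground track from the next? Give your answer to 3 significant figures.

T = 115.0 min = 6900.0 s.
Node shift per orbit = (6900.0/86166) × 360° = 28.83°.
Equatorial spacing = 28.83 × 111.2 km/° = 3205 km.
At 29° latitude, spacing = 3205 × cos(29°) = 2803 km.

2800 km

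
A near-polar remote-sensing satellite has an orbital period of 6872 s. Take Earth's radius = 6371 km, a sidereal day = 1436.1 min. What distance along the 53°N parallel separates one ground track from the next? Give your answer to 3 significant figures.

1920 km

Node shift per orbit = (6872.0/86166) × 360° = 28.71°.
Equatorial spacing = 28.71 × 111.2 km/° = 3193 km.
At 53° latitude, spacing = 3193 × cos(53°) = 1921 km.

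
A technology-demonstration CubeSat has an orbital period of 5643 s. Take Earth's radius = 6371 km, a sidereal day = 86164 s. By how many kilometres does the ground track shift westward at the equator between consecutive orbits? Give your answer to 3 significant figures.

2620 km

During one orbit Earth rotates (5643.0 / 86164) × 360° = 23.58°.
At the equator that is 23.58° × (2π·6371/360) km/° = 23.58 × 111.2 = 2622 km.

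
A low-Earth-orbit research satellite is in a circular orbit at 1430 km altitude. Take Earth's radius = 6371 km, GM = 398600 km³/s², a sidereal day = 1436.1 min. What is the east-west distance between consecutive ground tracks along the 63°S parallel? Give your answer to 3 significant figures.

Semi-major axis a = 6371 + 1430 = 7801 km. Period T = 2π√(a³/μ) = 2π√(7801³/398600) = 6857.0 s = 114.28 min.
Node shift per orbit = (6857.0/86166) × 360° = 28.65°.
Equatorial spacing = 28.65 × 111.2 km/° = 3186 km.
At 63° latitude, spacing = 3186 × cos(63°) = 1446 km.

1450 km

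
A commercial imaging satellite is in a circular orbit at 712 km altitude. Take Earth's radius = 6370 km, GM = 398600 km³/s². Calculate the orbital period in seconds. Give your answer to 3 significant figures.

Semi-major axis a = 6370 + 712 = 7082 km. Period T = 2π√(a³/μ) = 2π√(7082³/398600) = 5931.2 s = 98.85 min.

5930 seconds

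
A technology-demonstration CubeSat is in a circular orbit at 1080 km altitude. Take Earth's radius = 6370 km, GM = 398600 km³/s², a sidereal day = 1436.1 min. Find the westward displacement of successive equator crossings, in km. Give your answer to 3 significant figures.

2970 km

Semi-major axis a = 6370 + 1080 = 7450 km. Period T = 2π√(a³/μ) = 2π√(7450³/398600) = 6399.5 s = 106.66 min.
During one orbit Earth rotates (6399.5 / 86166) × 360° = 26.74°.
At the equator that is 26.74° × (2π·6370/360) km/° = 26.74 × 111.2 = 2973 km.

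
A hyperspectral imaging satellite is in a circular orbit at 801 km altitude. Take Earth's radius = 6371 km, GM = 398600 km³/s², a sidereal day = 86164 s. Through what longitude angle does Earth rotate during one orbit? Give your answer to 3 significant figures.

25.3°

Semi-major axis a = 6371 + 801 = 7172 km. Period T = 2π√(a³/μ) = 2π√(7172³/398600) = 6044.7 s = 100.74 min.
During one orbit Earth rotates (6044.7 / 86164) × 360° = 25.26°.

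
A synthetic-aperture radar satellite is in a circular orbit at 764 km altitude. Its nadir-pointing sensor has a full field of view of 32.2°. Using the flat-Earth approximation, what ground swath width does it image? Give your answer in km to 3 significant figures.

Half-angle = 32.2°/2 = 16.1°.
Swath width ≈ 2h·tan(θ/2) = 2 × 764 × tan(16.1°) = 441.0 km.

441 km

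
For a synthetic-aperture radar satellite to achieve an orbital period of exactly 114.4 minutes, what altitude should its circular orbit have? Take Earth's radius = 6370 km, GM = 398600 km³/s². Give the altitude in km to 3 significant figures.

1440 km

T = 114.4 min = 6864.0 s.
From T = 2π√(a³/μ): a = (μ T²/4π²)^(1/3) = (398600 × 6864.0² / 4π²)^(1/3) = 7806 km.
Altitude h = a − R = 7806 − 6370 = 1436 km.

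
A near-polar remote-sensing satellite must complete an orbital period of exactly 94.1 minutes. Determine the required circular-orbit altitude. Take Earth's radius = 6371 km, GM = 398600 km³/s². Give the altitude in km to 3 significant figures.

T = 94.1 min = 5646.0 s.
From T = 2π√(a³/μ): a = (μ T²/4π²)^(1/3) = (398600 × 5646.0² / 4π²)^(1/3) = 6853 km.
Altitude h = a − R = 6853 − 6371 = 482 km.

482 km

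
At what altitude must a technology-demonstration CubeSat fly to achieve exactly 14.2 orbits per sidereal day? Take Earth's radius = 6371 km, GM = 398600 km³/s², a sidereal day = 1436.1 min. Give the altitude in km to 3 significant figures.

Required period T = 86166 / 14.2 = 6068.0 s.
From T = 2π√(a³/μ): a = (μ T²/4π²)^(1/3) = (398600 × 6068.0² / 4π²)^(1/3) = 7190 km.
Altitude h = a − R = 7190 − 6371 = 819 km.

819 km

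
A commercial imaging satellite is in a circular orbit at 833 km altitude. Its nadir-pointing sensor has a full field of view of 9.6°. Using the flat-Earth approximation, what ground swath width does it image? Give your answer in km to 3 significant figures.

Half-angle = 9.6°/2 = 4.8°.
Swath width ≈ 2h·tan(θ/2) = 2 × 833 × tan(4.8°) = 139.9 km.

140 km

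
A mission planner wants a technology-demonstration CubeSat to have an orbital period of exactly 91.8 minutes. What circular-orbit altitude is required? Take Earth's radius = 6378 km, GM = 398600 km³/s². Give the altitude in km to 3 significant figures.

T = 91.8 min = 5508.0 s.
From T = 2π√(a³/μ): a = (μ T²/4π²)^(1/3) = (398600 × 5508.0² / 4π²)^(1/3) = 6741 km.
Altitude h = a − R = 6741 − 6378 = 363 km.

363 km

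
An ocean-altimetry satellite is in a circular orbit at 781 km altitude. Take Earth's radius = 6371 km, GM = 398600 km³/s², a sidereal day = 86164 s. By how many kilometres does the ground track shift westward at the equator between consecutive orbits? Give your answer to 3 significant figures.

Semi-major axis a = 6371 + 781 = 7152 km. Period T = 2π√(a³/μ) = 2π√(7152³/398600) = 6019.4 s = 100.32 min.
During one orbit Earth rotates (6019.4 / 86164) × 360° = 25.15°.
At the equator that is 25.15° × (2π·6371/360) km/° = 25.15 × 111.2 = 2796 km.

2800 km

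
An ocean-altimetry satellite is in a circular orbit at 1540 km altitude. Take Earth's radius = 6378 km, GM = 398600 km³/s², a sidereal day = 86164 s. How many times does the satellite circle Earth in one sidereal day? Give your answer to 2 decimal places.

Semi-major axis a = 6378 + 1540 = 7918 km. Period T = 2π√(a³/μ) = 2π√(7918³/398600) = 7011.9 s = 116.86 min.
Orbits per sidereal day = 86164 / 7011.9 = 12.288.

12.29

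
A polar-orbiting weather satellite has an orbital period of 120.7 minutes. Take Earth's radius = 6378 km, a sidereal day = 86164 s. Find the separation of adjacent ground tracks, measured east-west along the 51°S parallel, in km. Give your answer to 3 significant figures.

2120 km

T = 120.7 min = 7242.0 s.
Node shift per orbit = (7242.0/86164) × 360° = 30.26°.
Equatorial spacing = 30.26 × 111.3 km/° = 3368 km.
At 51° latitude, spacing = 3368 × cos(51°) = 2120 km.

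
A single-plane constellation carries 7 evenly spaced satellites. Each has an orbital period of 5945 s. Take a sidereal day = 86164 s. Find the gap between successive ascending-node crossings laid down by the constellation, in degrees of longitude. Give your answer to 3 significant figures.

3.55°

Single-satellite node shift = (5945.0/86164) × 360° = 24.84°.
With 7 satellites evenly phased, successive equator crossings are 24.84/7 = 3.548° apart.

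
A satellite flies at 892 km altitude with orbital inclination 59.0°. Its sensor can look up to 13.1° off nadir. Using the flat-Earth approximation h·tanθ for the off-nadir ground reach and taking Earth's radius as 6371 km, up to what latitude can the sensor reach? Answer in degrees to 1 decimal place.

60.9°

For a prograde orbit the ground track reaches latitude ±i = ±59.0°.
Sensor half-swath on the ground ≈ 892·tan(13.1°) = 208 km = 1.87° of latitude.
Maximum observable latitude ≈ 59.0 + 1.87 = 60.9°.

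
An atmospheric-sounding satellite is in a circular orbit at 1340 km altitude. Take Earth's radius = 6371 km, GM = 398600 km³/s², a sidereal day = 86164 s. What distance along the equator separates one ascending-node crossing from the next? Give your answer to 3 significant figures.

Semi-major axis a = 6371 + 1340 = 7711 km. Period T = 2π√(a³/μ) = 2π√(7711³/398600) = 6738.7 s = 112.31 min.
During one orbit Earth rotates (6738.7 / 86164) × 360° = 28.15°.
At the equator that is 28.15° × (2π·6371/360) km/° = 28.15 × 111.2 = 3131 km.

3130 km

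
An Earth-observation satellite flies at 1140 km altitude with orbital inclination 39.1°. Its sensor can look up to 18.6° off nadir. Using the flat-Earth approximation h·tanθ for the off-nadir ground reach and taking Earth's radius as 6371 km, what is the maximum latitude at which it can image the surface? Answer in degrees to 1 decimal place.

42.6°

For a prograde orbit the ground track reaches latitude ±i = ±39.1°.
Sensor half-swath on the ground ≈ 1140·tan(18.6°) = 384 km = 3.45° of latitude.
Maximum observable latitude ≈ 39.1 + 3.45 = 42.6°.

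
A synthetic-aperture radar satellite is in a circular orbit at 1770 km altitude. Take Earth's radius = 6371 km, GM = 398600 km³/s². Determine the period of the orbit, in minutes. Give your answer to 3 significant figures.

122 min

Semi-major axis a = 6371 + 1770 = 8141 km. Period T = 2π√(a³/μ) = 2π√(8141³/398600) = 7310.2 s = 121.84 min.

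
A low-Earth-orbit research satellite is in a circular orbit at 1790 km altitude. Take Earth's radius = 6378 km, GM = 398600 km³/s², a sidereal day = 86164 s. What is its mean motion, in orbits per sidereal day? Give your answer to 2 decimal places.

Semi-major axis a = 6378 + 1790 = 8168 km. Period T = 2π√(a³/μ) = 2π√(8168³/398600) = 7346.6 s = 122.44 min.
Orbits per sidereal day = 86164 / 7346.6 = 11.728.

11.73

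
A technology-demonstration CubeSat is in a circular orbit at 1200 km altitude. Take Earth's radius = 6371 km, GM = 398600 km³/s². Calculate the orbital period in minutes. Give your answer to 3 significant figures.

109 min

Semi-major axis a = 6371 + 1200 = 7571 km. Period T = 2π√(a³/μ) = 2π√(7571³/398600) = 6556.0 s = 109.27 min.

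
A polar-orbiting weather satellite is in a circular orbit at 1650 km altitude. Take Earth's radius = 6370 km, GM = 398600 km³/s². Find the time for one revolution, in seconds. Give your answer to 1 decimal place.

7147.8 seconds

Semi-major axis a = 6370 + 1650 = 8020 km. Period T = 2π√(a³/μ) = 2π√(8020³/398600) = 7147.8 s = 119.13 min.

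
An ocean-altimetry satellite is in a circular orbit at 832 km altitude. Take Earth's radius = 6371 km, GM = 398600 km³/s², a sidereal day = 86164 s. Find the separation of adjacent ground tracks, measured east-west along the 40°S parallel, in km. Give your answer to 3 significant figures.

Semi-major axis a = 6371 + 832 = 7203 km. Period T = 2π√(a³/μ) = 2π√(7203³/398600) = 6083.9 s = 101.40 min.
Node shift per orbit = (6083.9/86164) × 360° = 25.42°.
Equatorial spacing = 25.42 × 111.2 km/° = 2826 km.
At 40° latitude, spacing = 2826 × cos(40°) = 2165 km.

2170 km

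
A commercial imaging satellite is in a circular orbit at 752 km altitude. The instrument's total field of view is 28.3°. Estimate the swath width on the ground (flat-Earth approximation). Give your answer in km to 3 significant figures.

Half-angle = 28.3°/2 = 14.15°.
Swath width ≈ 2h·tan(θ/2) = 2 × 752 × tan(14.15°) = 379.2 km.

379 km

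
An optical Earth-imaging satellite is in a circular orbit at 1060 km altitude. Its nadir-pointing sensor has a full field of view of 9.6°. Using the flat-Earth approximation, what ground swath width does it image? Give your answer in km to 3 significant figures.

Half-angle = 9.6°/2 = 4.8°.
Swath width ≈ 2h·tan(θ/2) = 2 × 1060 × tan(4.8°) = 178.0 km.

178 km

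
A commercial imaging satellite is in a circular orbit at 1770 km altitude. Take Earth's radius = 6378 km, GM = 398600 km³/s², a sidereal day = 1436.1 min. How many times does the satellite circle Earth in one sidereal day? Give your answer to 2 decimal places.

11.77

Semi-major axis a = 6378 + 1770 = 8148 km. Period T = 2π√(a³/μ) = 2π√(8148³/398600) = 7319.6 s = 121.99 min.
Orbits per sidereal day = 86166 / 7319.6 = 11.772.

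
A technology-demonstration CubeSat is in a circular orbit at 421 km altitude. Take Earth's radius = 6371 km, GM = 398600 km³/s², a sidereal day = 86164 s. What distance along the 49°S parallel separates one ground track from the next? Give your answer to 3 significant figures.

1700 km

Semi-major axis a = 6371 + 421 = 6792 km. Period T = 2π√(a³/μ) = 2π√(6792³/398600) = 5570.7 s = 92.84 min.
Node shift per orbit = (5570.7/86164) × 360° = 23.27°.
Equatorial spacing = 23.27 × 111.2 km/° = 2588 km.
At 49° latitude, spacing = 2588 × cos(49°) = 1698 km.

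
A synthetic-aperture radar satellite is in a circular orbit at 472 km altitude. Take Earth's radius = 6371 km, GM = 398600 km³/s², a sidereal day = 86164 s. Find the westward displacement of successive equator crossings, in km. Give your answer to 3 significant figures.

2620 km

Semi-major axis a = 6371 + 472 = 6843 km. Period T = 2π√(a³/μ) = 2π√(6843³/398600) = 5633.5 s = 93.89 min.
During one orbit Earth rotates (5633.5 / 86164) × 360° = 23.54°.
At the equator that is 23.54° × (2π·6371/360) km/° = 23.54 × 111.2 = 2617 km.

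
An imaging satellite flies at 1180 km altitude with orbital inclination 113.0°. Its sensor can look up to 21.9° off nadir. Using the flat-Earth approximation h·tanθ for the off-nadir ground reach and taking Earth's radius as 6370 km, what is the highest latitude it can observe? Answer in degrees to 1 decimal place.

71.3°

Retrograde orbit: the ground track reaches ±(180° − i) = ±(180 − 113.0) = ±67.0°.
Sensor half-swath on the ground ≈ 1180·tan(21.9°) = 474 km = 4.27° of latitude.
Maximum observable latitude ≈ 67.0 + 4.27 = 71.3°.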